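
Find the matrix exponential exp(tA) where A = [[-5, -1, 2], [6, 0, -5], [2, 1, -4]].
A has Jordan form J = [[-3, 1, 0], [0, -3, 1], [0, 0, -3]] with A = PJP^{-1}, so e^{tA} = P e^{tJ} P^{-1}.

For a Jordan block J_k(λ), e^{tJ_k(λ)} = e^{λt} · (I + tN + t^2 N^2/2! + ... + t^{k-1} N^{k-1}/(k-1)!) where N is the nilpotent superdiagonal part.

Assembling the blocks and conjugating back gives the entries of e^{tA} as shown above.

e^{tA} = [[(t^2 - 2*t + 1)*e^{-3*t}, t*(t - 2)*e^{-3*t}/2, t*(4 - t)*e^{-3*t}/2], [2*t*(3 - t)*e^{-3*t}, (-t^2 + 3*t + 1)*e^{-3*t}, t*(t - 5)*e^{-3*t}], [2*t*e^{-3*t}, t*e^{-3*t}, (1 - t)*e^{-3*t}]]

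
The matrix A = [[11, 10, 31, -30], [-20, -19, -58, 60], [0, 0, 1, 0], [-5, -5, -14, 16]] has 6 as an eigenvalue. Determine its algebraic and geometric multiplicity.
The characteristic polynomial is (x - 6)(x - 1)^3, so the factor x - 6 appears with exponent 1: the algebraic multiplicity is 1.

rank(A - 6I) = 3, so the eigenspace has dimension 4 - 3 = 1: the geometric multiplicity is 1.

algebraic multiplicity 1, geometric multiplicity 1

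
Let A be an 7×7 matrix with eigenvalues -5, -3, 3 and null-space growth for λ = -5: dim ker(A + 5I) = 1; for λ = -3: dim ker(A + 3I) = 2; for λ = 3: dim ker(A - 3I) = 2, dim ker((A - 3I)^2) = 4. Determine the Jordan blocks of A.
Jordan blocks: (-5, 1), (-3, 1), (-3, 1), (3, 2), (3, 2)

λ = -5: successive nullity increments [1] count blocks of size ≥ k; block sizes are [1].
λ = -3: successive nullity increments [2] count blocks of size ≥ k; block sizes are [1, 1].
λ = 3: successive nullity increments [2, 2] count blocks of size ≥ k; block sizes are [2, 2].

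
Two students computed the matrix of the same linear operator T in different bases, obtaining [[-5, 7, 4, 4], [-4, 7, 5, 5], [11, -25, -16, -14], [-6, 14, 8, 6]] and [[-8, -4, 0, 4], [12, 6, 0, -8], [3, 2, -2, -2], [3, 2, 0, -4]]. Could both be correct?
Both have characteristic polynomial (x + 2)^4, but the minimal polynomial of A is (x + 2)^3 while the minimal polynomial of B is (x + 2)^2. The minimal polynomial is a similarity invariant, so A and B are not similar.

No.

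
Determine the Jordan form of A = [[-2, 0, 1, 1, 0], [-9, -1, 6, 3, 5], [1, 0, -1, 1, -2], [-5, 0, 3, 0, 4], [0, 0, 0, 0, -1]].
The characteristic polynomial is det(xI - A) = (x + 1)^5, so the eigenvalues are -1 (algebraic multiplicity 5).

For λ = -1: rank(A + I) = 3, rank((A + I)^2) = 1, rank((A + I)^3) = 0. The eigenspace has dimension 5 - 3 = 2, so there are 2 Jordan blocks; the rank sequence gives block sizes [3, 2].

Assembling the blocks gives the Jordan form J above.

J = [[-1, 1, 0, 0, 0], [0, -1, 1, 0, 0], [0, 0, -1, 0, 0], [0, 0, 0, -1, 1], [0, 0, 0, 0, -1]]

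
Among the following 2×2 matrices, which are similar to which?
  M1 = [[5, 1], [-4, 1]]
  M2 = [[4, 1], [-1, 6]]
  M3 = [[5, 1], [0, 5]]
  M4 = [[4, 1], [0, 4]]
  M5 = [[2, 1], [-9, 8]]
3 classes: {M1}, {M2, M3, M5}, {M4}

Characteristic polynomials: χ_{M1} = (x - 3)^2, χ_{M2} = (x - 5)^2, χ_{M3} = (x - 5)^2, χ_{M4} = (x - 4)^2, χ_{M5} = (x - 5)^2.

{M1}: invariant factors (x - 3)^2.

{M2, M3, M5}: invariant factors (x - 5)^2.

{M4}: invariant factors (x - 4)^2.

Matrices are similar if and only if their invariant-factor lists agree; the partition into similarity classes is {M1}, {M2, M3, M5}, {M4}.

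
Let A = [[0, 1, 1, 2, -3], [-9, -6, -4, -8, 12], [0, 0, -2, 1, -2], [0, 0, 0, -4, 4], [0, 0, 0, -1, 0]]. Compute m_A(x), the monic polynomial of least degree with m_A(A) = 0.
The characteristic polynomial factors as (x + 2)^3(x + 3)^2. The minimal polynomial is ∏(x - λ)^{k_λ} where k_λ is the size of the largest Jordan block at λ.

For λ = -3: rank(A + 3I) = 4, and the largest Jordan block has size 2 (the smallest k with rank((A + 3I)^k) = rank((A + 3I)^(k+1))).
For λ = -2: rank(A + 2I) = 3, and the largest Jordan block has size 2 (the smallest k with rank((A + 2I)^k) = rank((A + 2I)^(k+1))).

So m_A(x) = (x + 2)^2(x + 3)^2.

m_A(x) = (x + 2)^2(x + 3)^2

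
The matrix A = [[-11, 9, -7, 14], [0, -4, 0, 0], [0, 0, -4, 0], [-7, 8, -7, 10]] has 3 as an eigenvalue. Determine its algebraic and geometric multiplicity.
The characteristic polynomial is (x - 3)(x + 4)^3, so the factor x - 3 appears with exponent 1: the algebraic multiplicity is 1.

rank(A - 3I) = 3, so the eigenspace has dimension 4 - 3 = 1: the geometric multiplicity is 1.

algebraic multiplicity 1, geometric multiplicity 1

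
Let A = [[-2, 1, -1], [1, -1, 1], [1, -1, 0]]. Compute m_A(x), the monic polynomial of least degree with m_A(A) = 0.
The characteristic polynomial factors as (x + 1)^3. The minimal polynomial is ∏(x - λ)^{k_λ} where k_λ is the size of the largest Jordan block at λ.

For λ = -1: rank(A + I) = 2, and the largest Jordan block has size 3 (the smallest k with rank((A + I)^k) = rank((A + I)^(k+1))).

So m_A(x) = (x + 1)^3.

m_A(x) = (x + 1)^3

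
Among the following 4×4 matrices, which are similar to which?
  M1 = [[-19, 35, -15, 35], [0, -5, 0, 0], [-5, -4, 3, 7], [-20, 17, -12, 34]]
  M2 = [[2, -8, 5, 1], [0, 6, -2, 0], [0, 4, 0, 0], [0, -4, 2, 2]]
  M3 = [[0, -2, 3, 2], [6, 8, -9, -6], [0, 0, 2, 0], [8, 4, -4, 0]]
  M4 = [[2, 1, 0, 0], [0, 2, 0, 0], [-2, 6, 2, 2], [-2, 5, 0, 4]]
Characteristic polynomials: χ_{M1} = (x - 6)^3(x + 5), χ_{M2} = (x - 4)(x - 2)^3, χ_{M3} = (x - 4)(x - 2)^3, χ_{M4} = (x - 4)(x - 2)^3.

{M1}: invariant factors x - 6, (x - 6)^2(x + 5).

{M2, M3, M4}: invariant factors x - 2, (x - 4)(x - 2)^2.

Matrices are similar if and only if their invariant-factor lists agree; the partition into similarity classes is {M1}, {M2, M3, M4}.

2 classes: {M1}, {M2, M3, M4}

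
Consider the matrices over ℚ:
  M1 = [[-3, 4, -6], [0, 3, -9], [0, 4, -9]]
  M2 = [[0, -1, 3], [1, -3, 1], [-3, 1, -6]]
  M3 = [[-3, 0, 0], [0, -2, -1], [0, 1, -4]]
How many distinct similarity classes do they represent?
2 classes: {M1, M3}, {M2}

Characteristic polynomials: χ_{M1} = (x + 3)^3, χ_{M2} = (x + 3)^3, χ_{M3} = (x + 3)^3.

{M1, M3}: invariant factors x + 3, (x + 3)^2.

{M2}: invariant factors (x + 3)^3.

Matrices are similar if and only if their invariant-factor lists agree; the partition into similarity classes is {M1, M3}, {M2}.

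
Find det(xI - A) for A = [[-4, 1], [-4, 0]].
xI - A = [[x + 4, -1], [4, x]].

Expanding det(xI - A) along the first row:
det(xI - A) = + (x + 4)·det([[x]]) - (-1)·det([[4]]).

Evaluating gives χ_A(x) = x^2 + 4x + 4 = (x + 2)^2.

χ_A(x) = (x + 2)^2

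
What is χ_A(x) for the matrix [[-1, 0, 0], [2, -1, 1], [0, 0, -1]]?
xI - A = [[x + 1, 0, 0], [-2, x + 1, -1], [0, 0, x + 1]].

Expanding det(xI - A) along the first row:
det(xI - A) = + (x + 1)·det([[x + 1, -1], [0, x + 1]]) - (0)·det([[-2, -1], [0, x + 1]]) + (0)·det([[-2, x + 1], [0, 0]]).

Evaluating gives χ_A(x) = x^3 + 3x^2 + 3x + 1 = (x + 1)^3.

χ_A(x) = (x + 1)^3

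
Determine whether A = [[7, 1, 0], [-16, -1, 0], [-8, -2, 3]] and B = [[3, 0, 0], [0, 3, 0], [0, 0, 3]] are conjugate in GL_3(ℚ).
Both have characteristic polynomial (x - 3)^3, but the minimal polynomial of A is (x - 3)^2 while the minimal polynomial of B is x - 3. The minimal polynomial is a similarity invariant, so A and B are not similar.

No.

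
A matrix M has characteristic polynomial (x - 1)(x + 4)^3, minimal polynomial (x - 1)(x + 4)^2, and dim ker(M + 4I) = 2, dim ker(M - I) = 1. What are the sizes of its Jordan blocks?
λ = -4: algebraic multiplicity 3 (exponent in χ_M), largest block size 2 (exponent in m_M), 2 blocks (geometric multiplicity). These force block sizes [2, 1].
λ = 1: algebraic multiplicity 1 (exponent in χ_M), largest block size 1 (exponent in m_M), 1 block (geometric multiplicity). This forces block sizes [1].

Jordan blocks: (-4, 2), (-4, 1), (1, 1)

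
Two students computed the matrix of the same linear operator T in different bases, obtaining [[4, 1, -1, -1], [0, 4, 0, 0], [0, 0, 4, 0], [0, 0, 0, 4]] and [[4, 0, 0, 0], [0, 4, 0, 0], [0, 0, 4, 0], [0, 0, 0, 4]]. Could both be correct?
No.

Both have characteristic polynomial (x - 4)^4, but the minimal polynomial of A is (x - 4)^2 while the minimal polynomial of B is x - 4. The minimal polynomial is a similarity invariant, so A and B are not similar.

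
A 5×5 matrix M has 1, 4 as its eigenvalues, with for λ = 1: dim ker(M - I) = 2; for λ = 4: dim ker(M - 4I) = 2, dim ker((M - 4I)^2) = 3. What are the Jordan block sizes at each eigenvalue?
Jordan blocks: (1, 1), (1, 1), (4, 2), (4, 1)

λ = 1: successive nullity increments [2] count blocks of size ≥ k; block sizes are [1, 1].
λ = 4: successive nullity increments [2, 1] count blocks of size ≥ k; block sizes are [2, 1].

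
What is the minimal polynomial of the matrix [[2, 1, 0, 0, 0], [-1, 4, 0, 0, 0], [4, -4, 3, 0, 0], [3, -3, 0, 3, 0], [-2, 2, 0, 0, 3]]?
The characteristic polynomial factors as (x - 3)^5. The minimal polynomial is ∏(x - λ)^{k_λ} where k_λ is the size of the largest Jordan block at λ.

For λ = 3: rank(A - 3I) = 1, and the largest Jordan block has size 2 (the smallest k with rank((A - 3I)^k) = rank((A - 3I)^(k+1))).

So m_A(x) = (x - 3)^2.

m_A(x) = (x - 3)^2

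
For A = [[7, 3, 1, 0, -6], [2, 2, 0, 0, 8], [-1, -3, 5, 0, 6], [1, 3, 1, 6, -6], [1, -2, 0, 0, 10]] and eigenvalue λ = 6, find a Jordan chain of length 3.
We seek v_1 ∈ ker((A - 6I)^3) \ ker((A - 6I)^2), then set v_{i+1} = (A - 6I) v_i.

One such chain is v_1 = [[0, 0, 1, 0, 0]]^T, v_2 = [[1, 0, -1, 1, 0]]^T, v_3 = [[0, 2, 0, 0, 1]]^T. Check: (A - 6I) v_3 = [[0, 0, 0, 0, 0]]^T = 0.

v_1 = [[0, 0, 1, 0, 0]]^T, v_2 = [[1, 0, -1, 1, 0]]^T, v_3 = [[0, 2, 0, 0, 1]]^T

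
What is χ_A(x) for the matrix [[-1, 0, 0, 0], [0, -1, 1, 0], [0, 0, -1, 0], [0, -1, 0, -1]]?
xI - A = [[x + 1, 0, 0, 0], [0, x + 1, -1, 0], [0, 0, x + 1, 0], [0, 1, 0, x + 1]].

Expanding det(xI - A) along the first row:
det(xI - A) = + (x + 1)·det([[x + 1, -1, 0], [0, x + 1, 0], [1, 0, x + 1]]) - (0)·det([[0, -1, 0], [0, x + 1, 0], [0, 0, x + 1]]) + (0)·det([[0, x + 1, 0], [0, 0, 0], [0, 1, x + 1]]) - (0)·det([[0, x + 1, -1], [0, 0, x + 1], [0, 1, 0]]).

Evaluating gives χ_A(x) = x^4 + 4x^3 + 6x^2 + 4x + 1 = (x + 1)^4.

χ_A(x) = (x + 1)^4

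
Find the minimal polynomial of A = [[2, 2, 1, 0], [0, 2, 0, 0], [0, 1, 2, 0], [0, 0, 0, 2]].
m_A(x) = (x - 2)^3

The characteristic polynomial factors as (x - 2)^4. The minimal polynomial is ∏(x - λ)^{k_λ} where k_λ is the size of the largest Jordan block at λ.

For λ = 2: rank(A - 2I) = 2, and the largest Jordan block has size 3 (the smallest k with rank((A - 2I)^k) = rank((A - 2I)^(k+1))).

So m_A(x) = (x - 2)^3.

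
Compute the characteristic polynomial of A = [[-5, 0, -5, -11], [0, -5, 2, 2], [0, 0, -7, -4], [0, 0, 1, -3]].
xI - A = [[x + 5, 0, 5, 11], [0, x + 5, -2, -2], [0, 0, x + 7, 4], [0, 0, -1, x + 3]].

Expanding det(xI - A) along the first row:
det(xI - A) = + (x + 5)·det([[x + 5, -2, -2], [0, x + 7, 4], [0, -1, x + 3]]) - (0)·det([[0, -2, -2], [0, x + 7, 4], [0, -1, x + 3]]) + (5)·det([[0, x + 5, -2], [0, 0, 4], [0, 0, x + 3]]) - (11)·det([[0, x + 5, -2], [0, 0, x + 7], [0, 0, -1]]).

Evaluating gives χ_A(x) = x^4 + 20x^3 + 150x^2 + 500x + 625 = (x + 5)^4.

χ_A(x) = (x + 5)^4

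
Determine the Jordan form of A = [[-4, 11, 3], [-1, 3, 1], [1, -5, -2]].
The characteristic polynomial is det(xI - A) = (x + 1)^3, so the eigenvalues are -1 (algebraic multiplicity 3).

For λ = -1: rank(A + I) = 2, rank((A + I)^2) = 1, rank((A + I)^3) = 0. The eigenspace has dimension 3 - 2 = 1, so there is 1 Jordan block; the rank sequence gives block sizes [3].

Assembling the blocks gives the Jordan form J above.

J = [[-1, 1, 0], [0, -1, 1], [0, 0, -1]]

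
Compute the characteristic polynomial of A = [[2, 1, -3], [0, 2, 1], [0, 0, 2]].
χ_A(x) = (x - 2)^3

xI - A = [[x - 2, -1, 3], [0, x - 2, -1], [0, 0, x - 2]].

Expanding det(xI - A) along the first row:
det(xI - A) = + (x - 2)·det([[x - 2, -1], [0, x - 2]]) - (-1)·det([[0, -1], [0, x - 2]]) + (3)·det([[0, x - 2], [0, 0]]).

Evaluating gives χ_A(x) = x^3 - 6x^2 + 12x - 8 = (x - 2)^3.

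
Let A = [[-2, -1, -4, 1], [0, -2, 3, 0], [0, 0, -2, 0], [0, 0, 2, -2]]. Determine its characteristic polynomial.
xI - A = [[x + 2, 1, 4, -1], [0, x + 2, -3, 0], [0, 0, x + 2, 0], [0, 0, -2, x + 2]].

Expanding det(xI - A) along the first row:
det(xI - A) = + (x + 2)·det([[x + 2, -3, 0], [0, x + 2, 0], [0, -2, x + 2]]) - (1)·det([[0, -3, 0], [0, x + 2, 0], [0, -2, x + 2]]) + (4)·det([[0, x + 2, 0], [0, 0, 0], [0, 0, x + 2]]) - (-1)·det([[0, x + 2, -3], [0, 0, x + 2], [0, 0, -2]]).

Evaluating gives χ_A(x) = x^4 + 8x^3 + 24x^2 + 32x + 16 = (x + 2)^4.

χ_A(x) = (x + 2)^4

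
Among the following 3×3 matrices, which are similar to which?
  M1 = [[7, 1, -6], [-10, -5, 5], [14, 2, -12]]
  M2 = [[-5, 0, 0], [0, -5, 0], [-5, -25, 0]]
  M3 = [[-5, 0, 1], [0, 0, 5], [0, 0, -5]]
2 classes: {M1, M3}, {M2}

Characteristic polynomials: χ_{M1} = x(x + 5)^2, χ_{M2} = x(x + 5)^2, χ_{M3} = x(x + 5)^2.

{M1, M3}: invariant factors x(x + 5)^2.

{M2}: invariant factors x + 5, x(x + 5).

Matrices are similar if and only if their invariant-factor lists agree; the partition into similarity classes is {M1, M3}, {M2}.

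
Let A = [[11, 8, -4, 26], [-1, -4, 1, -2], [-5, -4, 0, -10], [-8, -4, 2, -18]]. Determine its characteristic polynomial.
xI - A = [[x - 11, -8, 4, -26], [1, x + 4, -1, 2], [5, 4, x, 10], [8, 4, -2, x + 18]].

Expanding det(xI - A) along the first row:
det(xI - A) = + (x - 11)·det([[x + 4, -1, 2], [4, x, 10], [4, -2, x + 18]]) - (-8)·det([[1, -1, 2], [5, x, 10], [8, -2, x + 18]]) + (4)·det([[1, x + 4, 2], [5, 4, 10], [8, 4, x + 18]]) - (-26)·det([[1, x + 4, -1], [5, 4, x], [8, 4, -2]]).

Evaluating gives χ_A(x) = x^4 + 11x^3 + 42x^2 + 68x + 40 = (x + 2)^3(x + 5).

χ_A(x) = (x + 2)^3(x + 5)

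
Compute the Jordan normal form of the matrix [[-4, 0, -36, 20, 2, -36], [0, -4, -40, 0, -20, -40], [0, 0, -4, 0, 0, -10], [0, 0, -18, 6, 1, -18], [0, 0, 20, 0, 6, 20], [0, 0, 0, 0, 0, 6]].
J = [[-4, 0, 0, 0, 0, 0], [0, -4, 0, 0, 0, 0], [0, 0, -4, 0, 0, 0], [0, 0, 0, 6, 1, 0], [0, 0, 0, 0, 6, 0], [0, 0, 0, 0, 0, 6]]

The characteristic polynomial is det(xI - A) = (x - 6)^3(x + 4)^3, so the eigenvalues are -4 (algebraic multiplicity 3), 6 (algebraic multiplicity 3).

For λ = -4: rank(A + 4I) = 3. The eigenspace has dimension 6 - 3 = 3, so there are 3 Jordan blocks; the rank sequence gives block sizes [1, 1, 1].

For λ = 6: rank(A - 6I) = 4, rank((A - 6I)^2) = 3. The eigenspace has dimension 6 - 4 = 2, so there are 2 Jordan blocks; the rank sequence gives block sizes [2, 1].

Assembling the blocks gives the Jordan form J above.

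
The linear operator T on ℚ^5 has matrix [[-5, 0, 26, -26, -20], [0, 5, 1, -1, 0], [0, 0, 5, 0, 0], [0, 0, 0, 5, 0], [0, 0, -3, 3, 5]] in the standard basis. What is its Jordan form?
The characteristic polynomial is det(xI - A) = (x - 5)^4(x + 5), so the eigenvalues are -5 (algebraic multiplicity 1), 5 (algebraic multiplicity 4).

For λ = -5: algebraic multiplicity 1 gives one 1×1 block.

For λ = 5: rank(A - 5I) = 2, rank((A - 5I)^2) = 1. The eigenspace has dimension 5 - 2 = 3, so there are 3 Jordan blocks; the rank sequence gives block sizes [2, 1, 1].

Assembling the blocks gives the Jordan form J above.

J = [[-5, 0, 0, 0, 0], [0, 5, 1, 0, 0], [0, 0, 5, 0, 0], [0, 0, 0, 5, 0], [0, 0, 0, 0, 5]]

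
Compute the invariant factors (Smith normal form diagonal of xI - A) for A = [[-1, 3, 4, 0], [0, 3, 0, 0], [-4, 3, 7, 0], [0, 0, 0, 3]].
x - 3, x - 3, (x - 3)^2

The Jordan structure of A has elementary divisors (x - 3)^2, (x - 3), (x - 3). Arranging the block sizes at each eigenvalue in decreasing order and taking row products gives the invariant factors.

Invariant factors (smallest first, each dividing the next): x - 3, x - 3, (x - 3)^2.

Check: the last factor (x - 3)^2 is the minimal polynomial, and the product (x - 3)^4 is the characteristic polynomial.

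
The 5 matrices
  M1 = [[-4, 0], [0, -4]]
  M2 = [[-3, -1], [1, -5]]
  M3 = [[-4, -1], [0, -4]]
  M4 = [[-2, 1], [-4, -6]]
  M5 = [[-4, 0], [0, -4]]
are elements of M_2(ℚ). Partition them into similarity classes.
2 classes: {M1, M5}, {M2, M3, M4}

Characteristic polynomials: χ_{M1} = (x + 4)^2, χ_{M2} = (x + 4)^2, χ_{M3} = (x + 4)^2, χ_{M4} = (x + 4)^2, χ_{M5} = (x + 4)^2.

{M1, M5}: invariant factors x + 4, x + 4.

{M2, M3, M4}: invariant factors (x + 4)^2.

Matrices are similar if and only if their invariant-factor lists agree; the partition into similarity classes is {M1, M5}, {M2, M3, M4}.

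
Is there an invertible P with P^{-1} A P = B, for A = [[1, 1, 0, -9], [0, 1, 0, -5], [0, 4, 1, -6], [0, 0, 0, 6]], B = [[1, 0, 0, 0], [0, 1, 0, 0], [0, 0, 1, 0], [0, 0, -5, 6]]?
Both have characteristic polynomial (x - 6)(x - 1)^3, but the minimal polynomial of A is (x - 6)(x - 1)^2 while the minimal polynomial of B is (x - 6)(x - 1). The minimal polynomial is a similarity invariant, so A and B are not similar.

No.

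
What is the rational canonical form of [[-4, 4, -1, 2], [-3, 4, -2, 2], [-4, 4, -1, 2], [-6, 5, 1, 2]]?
R = [[0, 0, 0, 0], [1, 0, 0, 0], [0, 1, 0, 2], [0, 0, 1, 1]]

The invariant factors of A (the non-unit diagonal entries of the Smith normal form of xI - A over ℚ[x]) are x^2(x - 2)(x + 1), each dividing the next. The characteristic polynomial is their product, x^2(x - 2)(x + 1).

The rational canonical form is the block-diagonal matrix of companion matrices C(f_i):
R = [[0, 0, 0, 0], [1, 0, 0, 0], [0, 1, 0, 2], [0, 0, 1, 1]].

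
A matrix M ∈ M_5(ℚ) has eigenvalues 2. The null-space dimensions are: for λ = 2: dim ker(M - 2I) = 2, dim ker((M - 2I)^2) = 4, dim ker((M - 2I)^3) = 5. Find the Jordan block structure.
λ = 2: successive nullity increments [2, 2, 1] count blocks of size ≥ k; block sizes are [3, 2].

Jordan blocks: (2, 3), (2, 2)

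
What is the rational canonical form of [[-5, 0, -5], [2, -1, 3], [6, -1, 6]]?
The invariant factors of A (the non-unit diagonal entries of the Smith normal form of xI - A over ℚ[x]) are x^3 + 2x + 5, each dividing the next. The characteristic polynomial is their product, x^3 + 2x + 5.

The rational canonical form is the block-diagonal matrix of companion matrices C(f_i):
R = [[0, 0, -5], [1, 0, -2], [0, 1, 0]].

Note the characteristic polynomial does not split into linear factors over ℚ, so A has no Jordan form over ℚ; the rational canonical form exists over any field.

R = [[0, 0, -5], [1, 0, -2], [0, 1, 0]]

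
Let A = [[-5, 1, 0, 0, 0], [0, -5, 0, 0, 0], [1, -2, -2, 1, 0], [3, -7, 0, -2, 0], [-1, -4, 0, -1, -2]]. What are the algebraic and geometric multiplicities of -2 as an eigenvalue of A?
algebraic multiplicity 3, geometric multiplicity 2

The characteristic polynomial is (x + 2)^3(x + 5)^2, so the factor x + 2 appears with exponent 3: the algebraic multiplicity is 3.

rank(A + 2I) = 3, so the eigenspace has dimension 5 - 3 = 2: the geometric multiplicity is 2.

Since 2 < 3, A is not diagonalizable.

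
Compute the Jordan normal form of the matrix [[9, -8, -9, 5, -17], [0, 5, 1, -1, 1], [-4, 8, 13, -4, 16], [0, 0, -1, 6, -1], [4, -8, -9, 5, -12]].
J = [[1, 0, 0, 0, 0], [0, 5, 1, 0, 0], [0, 0, 5, 0, 0], [0, 0, 0, 5, 0], [0, 0, 0, 0, 5]]

The characteristic polynomial is det(xI - A) = (x - 5)^4(x - 1), so the eigenvalues are 1 (algebraic multiplicity 1), 5 (algebraic multiplicity 4).

For λ = 1: algebraic multiplicity 1 gives one 1×1 block.

For λ = 5: rank(A - 5I) = 2, rank((A - 5I)^2) = 1. The eigenspace has dimension 5 - 2 = 3, so there are 3 Jordan blocks; the rank sequence gives block sizes [2, 1, 1].

Assembling the blocks gives the Jordan form J above.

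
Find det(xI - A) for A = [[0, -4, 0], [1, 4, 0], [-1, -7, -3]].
χ_A(x) = (x - 2)^2(x + 3)

xI - A = [[x, 4, 0], [-1, x - 4, 0], [1, 7, x + 3]].

Expanding det(xI - A) along the first row:
det(xI - A) = + (x)·det([[x - 4, 0], [7, x + 3]]) - (4)·det([[-1, 0], [1, x + 3]]) + (0)·det([[-1, x - 4], [1, 7]]).

Evaluating gives χ_A(x) = x^3 - x^2 - 8x + 12 = (x - 2)^2(x + 3).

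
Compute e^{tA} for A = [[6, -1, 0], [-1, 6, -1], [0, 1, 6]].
A has Jordan form J = [[6, 1, 0], [0, 6, 1], [0, 0, 6]] with A = PJP^{-1}, so e^{tA} = P e^{tJ} P^{-1}.

For a Jordan block J_k(λ), e^{tJ_k(λ)} = e^{λt} · (I + tN + t^2 N^2/2! + ... + t^{k-1} N^{k-1}/(k-1)!) where N is the nilpotent superdiagonal part.

Assembling the blocks and conjugating back gives the entries of e^{tA} as shown above.

e^{tA} = [[(t^2 + 2)*e^{6*t}/2, -t*e^{6*t}, t^2*e^{6*t}/2], [-t*e^{6*t}, e^{6*t}, -t*e^{6*t}], [-t^2*e^{6*t}/2, t*e^{6*t}, (2 - t^2)*e^{6*t}/2]]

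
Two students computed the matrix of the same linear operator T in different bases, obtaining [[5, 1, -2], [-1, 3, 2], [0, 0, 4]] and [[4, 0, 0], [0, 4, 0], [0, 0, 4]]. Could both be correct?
Both have characteristic polynomial (x - 4)^3, but the minimal polynomial of A is (x - 4)^2 while the minimal polynomial of B is x - 4. The minimal polynomial is a similarity invariant, so A and B are not similar.

No.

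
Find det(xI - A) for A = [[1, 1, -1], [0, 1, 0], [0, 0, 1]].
xI - A = [[x - 1, -1, 1], [0, x - 1, 0], [0, 0, x - 1]].

Expanding det(xI - A) along the first row:
det(xI - A) = + (x - 1)·det([[x - 1, 0], [0, x - 1]]) - (-1)·det([[0, 0], [0, x - 1]]) + (1)·det([[0, x - 1], [0, 0]]).

Evaluating gives χ_A(x) = x^3 - 3x^2 + 3x - 1 = (x - 1)^3.

χ_A(x) = (x - 1)^3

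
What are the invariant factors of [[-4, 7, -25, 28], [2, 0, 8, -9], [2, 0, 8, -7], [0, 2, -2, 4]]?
(x - 2)^2, (x - 2)^2

The Jordan structure of A has elementary divisors (x - 2)^2, (x - 2)^2. Arranging the block sizes at each eigenvalue in decreasing order and taking row products gives the invariant factors.

Invariant factors (smallest first, each dividing the next): (x - 2)^2, (x - 2)^2.

Check: the last factor (x - 2)^2 is the minimal polynomial, and the product (x - 2)^4 is the characteristic polynomial.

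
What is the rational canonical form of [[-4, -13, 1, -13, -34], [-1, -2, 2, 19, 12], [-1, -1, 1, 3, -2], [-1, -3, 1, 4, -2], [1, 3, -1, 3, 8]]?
R = [[0, 2, 0, 0, 0], [1, 1, 0, 0, 0], [0, 0, 0, 0, -10], [0, 0, 1, 0, -3], [0, 0, 0, 1, 6]]

The invariant factors of A (the non-unit diagonal entries of the Smith normal form of xI - A over ℚ[x]) are (x - 2)(x + 1), (x - 5)(x - 2)(x + 1), each dividing the next. The characteristic polynomial is their product, (x - 5)(x - 2)^2(x + 1)^2.

The rational canonical form is the block-diagonal matrix of companion matrices C(f_i):
R = [[0, 2, 0, 0, 0], [1, 1, 0, 0, 0], [0, 0, 0, 0, -10], [0, 0, 1, 0, -3], [0, 0, 0, 1, 6]].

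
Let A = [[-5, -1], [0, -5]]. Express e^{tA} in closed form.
e^{tA} = [[e^{-5*t}, -t*e^{-5*t}], [0, e^{-5*t}]]

A has Jordan form J = [[-5, 1], [0, -5]] with A = PJP^{-1}, so e^{tA} = P e^{tJ} P^{-1}.

For a Jordan block J_k(λ), e^{tJ_k(λ)} = e^{λt} · (I + tN + t^2 N^2/2! + ... + t^{k-1} N^{k-1}/(k-1)!) where N is the nilpotent superdiagonal part.

Assembling the blocks and conjugating back gives the entries of e^{tA} as shown above.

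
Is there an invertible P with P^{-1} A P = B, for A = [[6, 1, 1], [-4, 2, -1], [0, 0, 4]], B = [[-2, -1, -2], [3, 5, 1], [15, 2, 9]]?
Yes.

Two matrices over a field are similar if and only if they have the same invariant factors.

Both A and B have characteristic polynomial (x - 4)^3 and minimal polynomial (x - 4)^3. Computing further, both have invariant factors (x - 4)^3. Hence A and B are similar.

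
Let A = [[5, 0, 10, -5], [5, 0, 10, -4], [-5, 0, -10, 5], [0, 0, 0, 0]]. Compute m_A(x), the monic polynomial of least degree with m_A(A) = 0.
m_A(x) = x^2(x + 5)

The characteristic polynomial factors as x^3(x + 5). The minimal polynomial is ∏(x - λ)^{k_λ} where k_λ is the size of the largest Jordan block at λ.

For λ = -5: rank(A + 5I) = 3, and the largest Jordan block has size 1 (the smallest k with rank((A + 5I)^k) = rank((A + 5I)^(k+1))).
For λ = 0: rank(A) = 2, and the largest Jordan block has size 2 (the smallest k with rank(A^k) = rank(A^(k+1))).

So m_A(x) = x^2(x + 5).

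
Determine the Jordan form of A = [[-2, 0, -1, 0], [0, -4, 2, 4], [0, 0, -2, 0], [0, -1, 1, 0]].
The characteristic polynomial is det(xI - A) = (x + 2)^4, so the eigenvalues are -2 (algebraic multiplicity 4).

For λ = -2: rank(A + 2I) = 2, rank((A + 2I)^2) = 0. The eigenspace has dimension 4 - 2 = 2, so there are 2 Jordan blocks; the rank sequence gives block sizes [2, 2].

Assembling the blocks gives the Jordan form J above.

J = [[-2, 1, 0, 0], [0, -2, 0, 0], [0, 0, -2, 1], [0, 0, 0, -2]]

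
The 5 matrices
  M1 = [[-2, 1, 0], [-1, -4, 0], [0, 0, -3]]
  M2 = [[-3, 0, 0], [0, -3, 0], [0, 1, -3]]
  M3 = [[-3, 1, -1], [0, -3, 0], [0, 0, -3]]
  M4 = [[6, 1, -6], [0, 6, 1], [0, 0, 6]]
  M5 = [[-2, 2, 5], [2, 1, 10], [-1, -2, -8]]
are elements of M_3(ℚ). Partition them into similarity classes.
2 classes: {M1, M2, M3, M5}, {M4}

Characteristic polynomials: χ_{M1} = (x + 3)^3, χ_{M2} = (x + 3)^3, χ_{M3} = (x + 3)^3, χ_{M4} = (x - 6)^3, χ_{M5} = (x + 3)^3.

{M1, M2, M3, M5}: invariant factors x + 3, (x + 3)^2.

{M4}: invariant factors (x - 6)^3.

Matrices are similar if and only if their invariant-factor lists agree; the partition into similarity classes is {M1, M2, M3, M5}, {M4}.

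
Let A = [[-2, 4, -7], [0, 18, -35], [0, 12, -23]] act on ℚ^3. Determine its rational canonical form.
The invariant factors of A (the non-unit diagonal entries of the Smith normal form of xI - A over ℚ[x]) are x + 2, (x + 2)(x + 3), each dividing the next. The characteristic polynomial is their product, (x + 2)^2(x + 3).

The rational canonical form is the block-diagonal matrix of companion matrices C(f_i):
R = [[-2, 0, 0], [0, 0, -6], [0, 1, -5]].

R = [[-2, 0, 0], [0, 0, -6], [0, 1, -5]]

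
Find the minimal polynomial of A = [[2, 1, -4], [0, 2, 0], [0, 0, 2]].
m_A(x) = (x - 2)^2

The characteristic polynomial factors as (x - 2)^3. The minimal polynomial is ∏(x - λ)^{k_λ} where k_λ is the size of the largest Jordan block at λ.

For λ = 2: rank(A - 2I) = 1, and the largest Jordan block has size 2 (the smallest k with rank((A - 2I)^k) = rank((A - 2I)^(k+1))).

So m_A(x) = (x - 2)^2.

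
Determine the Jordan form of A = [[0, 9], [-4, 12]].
The characteristic polynomial is det(xI - A) = (x - 6)^2, so the eigenvalues are 6 (algebraic multiplicity 2).

For λ = 6: rank(A - 6I) = 1, rank((A - 6I)^2) = 0. The eigenspace has dimension 2 - 1 = 1, so there is 1 Jordan block; the rank sequence gives block sizes [2].

Assembling the blocks gives the Jordan form J above.

J = [[6, 1], [0, 6]]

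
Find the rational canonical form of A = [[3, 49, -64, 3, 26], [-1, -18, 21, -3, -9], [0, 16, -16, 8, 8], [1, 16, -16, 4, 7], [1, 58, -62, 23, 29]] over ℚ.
R = [[0, 0, 0, 0, 8], [1, 0, 0, 0, -4], [0, 1, 0, 0, -8], [0, 0, 1, 0, 4], [0, 0, 0, 1, 2]]

The invariant factors of A (the non-unit diagonal entries of the Smith normal form of xI - A over ℚ[x]) are (x - 2)(x^2 - 2)^2, each dividing the next. The characteristic polynomial is their product, (x - 2)(x^2 - 2)^2.

The rational canonical form is the block-diagonal matrix of companion matrices C(f_i):
R = [[0, 0, 0, 0, 8], [1, 0, 0, 0, -4], [0, 1, 0, 0, -8], [0, 0, 1, 0, 4], [0, 0, 0, 1, 2]].

Note the characteristic polynomial does not split into linear factors over ℚ, so A has no Jordan form over ℚ; the rational canonical form exists over any field.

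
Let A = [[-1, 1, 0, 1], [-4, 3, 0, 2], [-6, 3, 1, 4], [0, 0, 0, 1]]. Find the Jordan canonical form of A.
J = [[1, 1, 0, 0], [0, 1, 0, 0], [0, 0, 1, 1], [0, 0, 0, 1]]

The characteristic polynomial is det(xI - A) = (x - 1)^4, so the eigenvalues are 1 (algebraic multiplicity 4).

For λ = 1: rank(A - I) = 2, rank((A - I)^2) = 0. The eigenspace has dimension 4 - 2 = 2, so there are 2 Jordan blocks; the rank sequence gives block sizes [2, 2].

Assembling the blocks gives the Jordan form J above.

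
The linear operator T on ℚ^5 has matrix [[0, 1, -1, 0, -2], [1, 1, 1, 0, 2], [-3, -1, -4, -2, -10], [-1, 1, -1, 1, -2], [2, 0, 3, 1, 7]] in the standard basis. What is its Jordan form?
The characteristic polynomial is det(xI - A) = (x - 1)^5, so the eigenvalues are 1 (algebraic multiplicity 5).

For λ = 1: rank(A - I) = 3, rank((A - I)^2) = 1, rank((A - I)^3) = 0. The eigenspace has dimension 5 - 3 = 2, so there are 2 Jordan blocks; the rank sequence gives block sizes [3, 2].

Assembling the blocks gives the Jordan form J above.

J = [[1, 1, 0, 0, 0], [0, 1, 1, 0, 0], [0, 0, 1, 0, 0], [0, 0, 0, 1, 1], [0, 0, 0, 0, 1]]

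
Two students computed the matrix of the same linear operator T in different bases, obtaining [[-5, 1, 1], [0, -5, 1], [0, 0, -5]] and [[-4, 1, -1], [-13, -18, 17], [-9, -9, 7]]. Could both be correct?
Yes.

Two matrices over a field are similar if and only if they have the same invariant factors.

Both A and B have characteristic polynomial (x + 5)^3 and minimal polynomial (x + 5)^3. Computing further, both have invariant factors (x + 5)^3. Hence A and B are similar.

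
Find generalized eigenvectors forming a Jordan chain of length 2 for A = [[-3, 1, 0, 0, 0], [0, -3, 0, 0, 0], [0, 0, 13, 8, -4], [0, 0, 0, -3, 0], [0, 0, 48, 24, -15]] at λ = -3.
We seek v_1 ∈ ker((A + 3I)^2) \ ker(A + 3I), then set v_{i+1} = (A + 3I) v_i.

One such chain is v_1 = [[-1, 1, 0, 0, 0]]^T, v_2 = [[1, 0, 0, 0, 0]]^T. Check: (A + 3I) v_2 = [[0, 0, 0, 0, 0]]^T = 0.

v_1 = [[-1, 1, 0, 0, 0]]^T, v_2 = [[1, 0, 0, 0, 0]]^T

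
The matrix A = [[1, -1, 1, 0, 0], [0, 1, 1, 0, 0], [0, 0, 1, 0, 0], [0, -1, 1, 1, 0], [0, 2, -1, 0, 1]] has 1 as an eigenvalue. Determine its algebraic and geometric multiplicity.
algebraic multiplicity 5, geometric multiplicity 3

The characteristic polynomial is (x - 1)^5, so the factor x - 1 appears with exponent 5: the algebraic multiplicity is 5.

rank(A - I) = 2, so the eigenspace has dimension 5 - 2 = 3: the geometric multiplicity is 3.

Since 3 < 5, A is not diagonalizable.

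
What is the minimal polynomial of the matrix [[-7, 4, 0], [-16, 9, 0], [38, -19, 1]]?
The characteristic polynomial factors as (x - 1)^3. The minimal polynomial is ∏(x - λ)^{k_λ} where k_λ is the size of the largest Jordan block at λ.

For λ = 1: rank(A - I) = 1, and the largest Jordan block has size 2 (the smallest k with rank((A - I)^k) = rank((A - I)^(k+1))).

So m_A(x) = (x - 1)^2.

m_A(x) = (x - 1)^2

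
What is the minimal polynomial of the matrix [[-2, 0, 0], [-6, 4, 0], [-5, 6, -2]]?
The characteristic polynomial factors as (x - 4)(x + 2)^2. The minimal polynomial is ∏(x - λ)^{k_λ} where k_λ is the size of the largest Jordan block at λ.

For λ = -2: rank(A + 2I) = 2, and the largest Jordan block has size 2 (the smallest k with rank((A + 2I)^k) = rank((A + 2I)^(k+1))).
For λ = 4: rank(A - 4I) = 2, and the largest Jordan block has size 1 (the smallest k with rank((A - 4I)^k) = rank((A - 4I)^(k+1))).

So m_A(x) = (x - 4)(x + 2)^2.

m_A(x) = (x - 4)(x + 2)^2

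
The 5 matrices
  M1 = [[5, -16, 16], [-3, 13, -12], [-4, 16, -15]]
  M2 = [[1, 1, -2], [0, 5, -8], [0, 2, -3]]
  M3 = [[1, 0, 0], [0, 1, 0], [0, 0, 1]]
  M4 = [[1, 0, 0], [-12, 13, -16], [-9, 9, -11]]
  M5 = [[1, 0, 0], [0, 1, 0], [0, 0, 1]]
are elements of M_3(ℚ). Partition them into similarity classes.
Characteristic polynomials: χ_{M1} = (x - 1)^3, χ_{M2} = (x - 1)^3, χ_{M3} = (x - 1)^3, χ_{M4} = (x - 1)^3, χ_{M5} = (x - 1)^3.

{M1, M2, M4}: invariant factors x - 1, (x - 1)^2.

{M3, M5}: invariant factors x - 1, x - 1, x - 1.

Matrices are similar if and only if their invariant-factor lists agree; the partition into similarity classes is {M1, M2, M4}, {M3, M5}.

2 classes: {M1, M2, M4}, {M3, M5}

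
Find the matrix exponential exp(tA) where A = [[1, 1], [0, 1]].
A has Jordan form J = [[1, 1], [0, 1]] with A = PJP^{-1}, so e^{tA} = P e^{tJ} P^{-1}.

For a Jordan block J_k(λ), e^{tJ_k(λ)} = e^{λt} · (I + tN + t^2 N^2/2! + ... + t^{k-1} N^{k-1}/(k-1)!) where N is the nilpotent superdiagonal part.

Assembling the blocks and conjugating back gives the entries of e^{tA} as shown above.

e^{tA} = [[e^{t}, t*e^{t}], [0, e^{t}]]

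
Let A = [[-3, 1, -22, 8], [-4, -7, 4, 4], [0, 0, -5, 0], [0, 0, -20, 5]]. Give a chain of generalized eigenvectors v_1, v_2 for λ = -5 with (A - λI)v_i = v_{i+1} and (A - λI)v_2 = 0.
We seek v_1 ∈ ker((A + 5I)^2) \ ker(A + 5I), then set v_{i+1} = (A + 5I) v_i.

One such chain is v_1 = [[-1, 3, 0, 0]]^T, v_2 = [[1, -2, 0, 0]]^T. Check: (A + 5I) v_2 = [[0, 0, 0, 0]]^T = 0.

v_1 = [[-1, 3, 0, 0]]^T, v_2 = [[1, -2, 0, 0]]^T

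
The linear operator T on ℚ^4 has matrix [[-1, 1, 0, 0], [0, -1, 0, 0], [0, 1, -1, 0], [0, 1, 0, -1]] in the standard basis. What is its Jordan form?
The characteristic polynomial is det(xI - A) = (x + 1)^4, so the eigenvalues are -1 (algebraic multiplicity 4).

For λ = -1: rank(A + I) = 1, rank((A + I)^2) = 0. The eigenspace has dimension 4 - 1 = 3, so there are 3 Jordan blocks; the rank sequence gives block sizes [2, 1, 1].

Assembling the blocks gives the Jordan form J above.

J = [[-1, 1, 0, 0], [0, -1, 0, 0], [0, 0, -1, 0], [0, 0, 0, -1]]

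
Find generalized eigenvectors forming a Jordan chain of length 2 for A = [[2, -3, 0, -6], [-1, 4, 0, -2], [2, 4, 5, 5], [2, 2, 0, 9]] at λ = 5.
v_1 = [[7, 2, -4, -4]]^T, v_2 = [[-3, -1, 2, 2]]^T

We seek v_1 ∈ ker((A - 5I)^2) \ ker(A - 5I), then set v_{i+1} = (A - 5I) v_i.

One such chain is v_1 = [[7, 2, -4, -4]]^T, v_2 = [[-3, -1, 2, 2]]^T. Check: (A - 5I) v_2 = [[0, 0, 0, 0]]^T = 0.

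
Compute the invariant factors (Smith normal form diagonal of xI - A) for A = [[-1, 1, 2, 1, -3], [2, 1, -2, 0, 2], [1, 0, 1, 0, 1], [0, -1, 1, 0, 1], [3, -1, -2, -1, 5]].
x - 1, (x - 2)(x - 1)^3

The Jordan structure of A has elementary divisors (x - 1)^3, (x - 1), (x - 2). Arranging the block sizes at each eigenvalue in decreasing order and taking row products gives the invariant factors.

Invariant factors (smallest first, each dividing the next): x - 1, (x - 2)(x - 1)^3.

Check: the last factor (x - 2)(x - 1)^3 is the minimal polynomial, and the product (x - 2)(x - 1)^4 is the characteristic polynomial.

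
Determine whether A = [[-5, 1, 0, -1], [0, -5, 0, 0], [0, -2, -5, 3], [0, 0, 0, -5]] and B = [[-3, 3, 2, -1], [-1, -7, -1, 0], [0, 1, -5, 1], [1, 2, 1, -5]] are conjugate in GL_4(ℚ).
Yes.

Two matrices over a field are similar if and only if they have the same invariant factors.

Both A and B have characteristic polynomial (x + 5)^4 and minimal polynomial (x + 5)^2. Computing further, both have invariant factors (x + 5)^2, (x + 5)^2. Hence A and B are similar.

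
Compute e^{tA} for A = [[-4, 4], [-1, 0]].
A has Jordan form J = [[-2, 1], [0, -2]] with A = PJP^{-1}, so e^{tA} = P e^{tJ} P^{-1}.

For a Jordan block J_k(λ), e^{tJ_k(λ)} = e^{λt} · (I + tN + t^2 N^2/2! + ... + t^{k-1} N^{k-1}/(k-1)!) where N is the nilpotent superdiagonal part.

Assembling the blocks and conjugating back gives the entries of e^{tA} as shown above.

e^{tA} = [[(1 - 2*t)*e^{-2*t}, 4*t*e^{-2*t}], [-t*e^{-2*t}, (2*t + 1)*e^{-2*t}]]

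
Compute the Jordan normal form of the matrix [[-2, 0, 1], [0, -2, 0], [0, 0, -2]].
J = [[-2, 1, 0], [0, -2, 0], [0, 0, -2]]

The characteristic polynomial is det(xI - A) = (x + 2)^3, so the eigenvalues are -2 (algebraic multiplicity 3).

For λ = -2: rank(A + 2I) = 1, rank((A + 2I)^2) = 0. The eigenspace has dimension 3 - 1 = 2, so there are 2 Jordan blocks; the rank sequence gives block sizes [2, 1].

Assembling the blocks gives the Jordan form J above.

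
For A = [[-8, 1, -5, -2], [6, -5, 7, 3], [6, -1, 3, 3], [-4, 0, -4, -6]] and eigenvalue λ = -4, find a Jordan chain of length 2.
We seek v_1 ∈ ker((A + 4I)^2) \ ker(A + 4I), then set v_{i+1} = (A + 4I) v_i.

One such chain is v_1 = [[0, 4, 3, -6]]^T, v_2 = [[1, -1, -1, 0]]^T. Check: (A + 4I) v_2 = [[0, 0, 0, 0]]^T = 0.

v_1 = [[0, 4, 3, -6]]^T, v_2 = [[1, -1, -1, 0]]^T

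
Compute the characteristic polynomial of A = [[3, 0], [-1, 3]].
χ_A(x) = (x - 3)^2

xI - A = [[x - 3, 0], [1, x - 3]].

Expanding det(xI - A) along the first row:
det(xI - A) = + (x - 3)·det([[x - 3]]) - (0)·det([[1]]).

Evaluating gives χ_A(x) = x^2 - 6x + 9 = (x - 3)^2.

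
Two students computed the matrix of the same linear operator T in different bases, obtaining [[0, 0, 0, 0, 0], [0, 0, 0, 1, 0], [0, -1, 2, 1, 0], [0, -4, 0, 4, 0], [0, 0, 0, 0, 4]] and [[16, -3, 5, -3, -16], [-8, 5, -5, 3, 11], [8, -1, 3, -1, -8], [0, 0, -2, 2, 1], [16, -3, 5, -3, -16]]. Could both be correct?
Yes.

Two matrices over a field are similar if and only if they have the same invariant factors.

Both A and B have characteristic polynomial x(x - 4)(x - 2)^3 and minimal polynomial x(x - 4)(x - 2)^3. Computing further, both have invariant factors x(x - 4)(x - 2)^3. Hence A and B are similar.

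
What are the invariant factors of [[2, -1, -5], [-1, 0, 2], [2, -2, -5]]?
The Jordan structure of A has elementary divisors (x + 1)^3. Arranging the block sizes at each eigenvalue in decreasing order and taking row products gives the invariant factors.

Invariant factors (smallest first, each dividing the next): (x + 1)^3.

Check: the last factor (x + 1)^3 is the minimal polynomial, and the product (x + 1)^3 is the characteristic polynomial.

(x + 1)^3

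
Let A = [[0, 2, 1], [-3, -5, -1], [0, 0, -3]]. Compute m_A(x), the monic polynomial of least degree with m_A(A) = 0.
The characteristic polynomial factors as (x + 2)(x + 3)^2. The minimal polynomial is ∏(x - λ)^{k_λ} where k_λ is the size of the largest Jordan block at λ.

For λ = -3: rank(A + 3I) = 1, and the largest Jordan block has size 1 (the smallest k with rank((A + 3I)^k) = rank((A + 3I)^(k+1))).
For λ = -2: rank(A + 2I) = 2, and the largest Jordan block has size 1 (the smallest k with rank((A + 2I)^k) = rank((A + 2I)^(k+1))).

So m_A(x) = (x + 2)(x + 3).

m_A(x) = (x + 2)(x + 3)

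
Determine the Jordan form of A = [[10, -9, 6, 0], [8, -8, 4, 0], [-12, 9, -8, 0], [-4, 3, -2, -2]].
The characteristic polynomial is det(xI - A) = (x + 2)^4, so the eigenvalues are -2 (algebraic multiplicity 4).

For λ = -2: rank(A + 2I) = 1, rank((A + 2I)^2) = 0. The eigenspace has dimension 4 - 1 = 3, so there are 3 Jordan blocks; the rank sequence gives block sizes [2, 1, 1].

Assembling the blocks gives the Jordan form J above.

J = [[-2, 1, 0, 0], [0, -2, 0, 0], [0, 0, -2, 0], [0, 0, 0, -2]]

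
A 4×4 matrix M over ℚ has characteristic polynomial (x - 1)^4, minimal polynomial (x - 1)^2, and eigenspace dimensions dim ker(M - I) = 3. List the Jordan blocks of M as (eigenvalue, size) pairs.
λ = 1: algebraic multiplicity 4 (exponent in χ_M), largest block size 2 (exponent in m_M), 3 blocks (geometric multiplicity). These force block sizes [2, 1, 1].

Jordan blocks: (1, 2), (1, 1), (1, 1)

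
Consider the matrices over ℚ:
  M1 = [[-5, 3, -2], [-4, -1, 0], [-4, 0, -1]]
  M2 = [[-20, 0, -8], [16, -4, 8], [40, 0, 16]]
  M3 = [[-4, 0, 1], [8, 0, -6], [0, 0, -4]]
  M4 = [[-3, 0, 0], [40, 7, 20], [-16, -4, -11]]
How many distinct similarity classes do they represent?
Characteristic polynomials: χ_{M1} = (x + 1)(x + 3)^2, χ_{M2} = x(x + 4)^2, χ_{M3} = x(x + 4)^2, χ_{M4} = (x + 1)(x + 3)^2.

{M1}: invariant factors (x + 1)(x + 3)^2.

{M2}: invariant factors x + 4, x(x + 4).

{M3}: invariant factors x(x + 4)^2.

{M4}: invariant factors x + 3, (x + 1)(x + 3).

Matrices are similar if and only if their invariant-factor lists agree; the partition into similarity classes is {M1}, {M2}, {M3}, {M4}.

4 classes: {M1}, {M2}, {M3}, {M4}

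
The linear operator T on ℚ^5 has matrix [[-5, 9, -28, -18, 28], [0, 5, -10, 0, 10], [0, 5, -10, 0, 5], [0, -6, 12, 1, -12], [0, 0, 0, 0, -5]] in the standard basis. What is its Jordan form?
J = [[-5, 1, 0, 0, 0], [0, -5, 0, 0, 0], [0, 0, -5, 0, 0], [0, 0, 0, 0, 0], [0, 0, 0, 0, 1]]

The characteristic polynomial is det(xI - A) = x(x - 1)(x + 5)^3, so the eigenvalues are -5 (algebraic multiplicity 3), 0 (algebraic multiplicity 1), 1 (algebraic multiplicity 1).

For λ = -5: rank(A + 5I) = 3, rank((A + 5I)^2) = 2. The eigenspace has dimension 5 - 3 = 2, so there are 2 Jordan blocks; the rank sequence gives block sizes [2, 1].

For λ = 0: algebraic multiplicity 1 gives one 1×1 block.

For λ = 1: algebraic multiplicity 1 gives one 1×1 block.

Assembling the blocks gives the Jordan form J above.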